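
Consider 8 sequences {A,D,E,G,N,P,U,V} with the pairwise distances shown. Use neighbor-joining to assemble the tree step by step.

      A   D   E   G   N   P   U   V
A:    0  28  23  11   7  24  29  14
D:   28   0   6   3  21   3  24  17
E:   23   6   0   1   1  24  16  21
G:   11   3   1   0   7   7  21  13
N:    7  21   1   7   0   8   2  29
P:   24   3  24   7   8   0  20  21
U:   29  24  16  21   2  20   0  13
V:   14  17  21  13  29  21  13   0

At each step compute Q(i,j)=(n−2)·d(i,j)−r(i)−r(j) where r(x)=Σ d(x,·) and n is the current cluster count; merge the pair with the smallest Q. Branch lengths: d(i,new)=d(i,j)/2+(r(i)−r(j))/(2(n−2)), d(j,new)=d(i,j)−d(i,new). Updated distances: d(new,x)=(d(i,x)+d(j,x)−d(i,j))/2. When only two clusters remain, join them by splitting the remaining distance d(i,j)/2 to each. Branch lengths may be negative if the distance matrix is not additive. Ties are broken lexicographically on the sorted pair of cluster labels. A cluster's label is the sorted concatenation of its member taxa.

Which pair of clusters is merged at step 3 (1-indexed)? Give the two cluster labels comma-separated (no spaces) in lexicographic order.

A,V

1. join D+P (d=3, Q=-191) ⇒ DP; edges |D|=13/12, |P|=23/12
  updated: d(A,DP)=49/2, d(DP,E)=27/2, d(DP,G)=7/2, d(DP,N)=13, d(DP,U)=41/2, d(DP,V)=35/2
2. join N+U (d=2, Q=-301/2) ⇒ NU; edges |N|=-13/4, |U|=21/4
  updated: d(A,NU)=17, d(DP,NU)=63/4, d(E,NU)=15/2, d(G,NU)=13, d(NU,V)=20
3. join A+V (d=14, Q=-119) ⇒ AV; edges |A|=15/2, |V|=13/2
  updated: d(AV,DP)=14, d(AV,E)=15, d(AV,G)=5, d(AV,NU)=23/2
4. join E+NU (d=15/2, Q=-249/4) ⇒ ENU; edges |E|=47/24, |NU|=133/24
  updated: d(AV,ENU)=19/2, d(DP,ENU)=87/8, d(ENU,G)=13/4
5. join AV+ENU (d=19/2, Q=-265/8) ⇒ AENUV; edges |AV|=191/32, |ENU|=113/32
  updated: d(AENUV,DP)=123/16, d(AENUV,G)=-5/8
6. join AENUV+DP (d=123/16, Q=-169/16) ⇒ ADENPUV; edges |AENUV|=57/32, |DP|=189/32
  updated: d(ADENPUV,G)=-77/32
7. join ADENPUV+G (d=-77/32) ⇒ ADEGNPUV; edges |ADENPUV|=-77/64, |G|=-77/64
final tree: ((((A:15/2,V:13/2):191/32,(E:47/24,(N:-13/4,U:21/4):133/24):113/32):57/32,(D:13/12,P:23/12):189/32):-77/64,G:-77/64)
total length: 1321/32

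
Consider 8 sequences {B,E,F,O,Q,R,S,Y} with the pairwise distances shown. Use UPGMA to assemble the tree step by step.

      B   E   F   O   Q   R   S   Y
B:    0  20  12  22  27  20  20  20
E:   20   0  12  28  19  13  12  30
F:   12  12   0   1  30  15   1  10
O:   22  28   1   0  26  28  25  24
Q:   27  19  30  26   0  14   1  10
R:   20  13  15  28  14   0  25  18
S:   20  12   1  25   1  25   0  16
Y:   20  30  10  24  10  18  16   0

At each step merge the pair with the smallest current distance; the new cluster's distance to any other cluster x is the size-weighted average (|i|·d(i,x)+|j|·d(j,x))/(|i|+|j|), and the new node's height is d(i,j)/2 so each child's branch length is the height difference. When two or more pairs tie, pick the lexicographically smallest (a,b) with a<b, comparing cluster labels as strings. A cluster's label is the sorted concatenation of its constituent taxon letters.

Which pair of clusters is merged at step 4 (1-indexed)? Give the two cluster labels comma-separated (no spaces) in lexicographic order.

iteration 1: select F,O (d=1); attach at lengths (1/2, 1/2); label the merged cluster FO
  updated: d(B,FO)=17, d(E,FO)=20, d(FO,Q)=28, d(FO,R)=43/2, d(FO,S)=13, d(FO,Y)=17
iteration 2: select Q,S (d=1); attach at lengths (1/2, 1/2); label the merged cluster QS
  updated: d(B,QS)=47/2, d(E,QS)=31/2, d(FO,QS)=41/2, d(QS,R)=39/2, d(QS,Y)=13
iteration 3: select E,R (d=13); attach at lengths (13/2, 13/2); label the merged cluster ER
  updated: d(B,ER)=20, d(ER,FO)=83/4, d(ER,QS)=35/2, d(ER,Y)=24
iteration 4: select QS,Y (d=13); attach at lengths (6, 13/2); label the merged cluster QSY
  updated: d(B,QSY)=67/3, d(ER,QSY)=59/3, d(FO,QSY)=58/3
iteration 5: select B,FO (d=17); attach at lengths (17/2, 8); label the merged cluster BFO
  updated: d(BFO,ER)=41/2, d(BFO,QSY)=61/3
iteration 6: select ER,QSY (d=59/3); attach at lengths (10/3, 10/3); label the merged cluster EQRSY
  updated: d(BFO,EQRSY)=102/5
iteration 7: select BFO,EQRSY (d=102/5); attach at lengths (17/10, 11/30); label the merged cluster BEFOQRSY
final tree: ((B:17/2,(F:1/2,O:1/2):8):17/10,((E:13/2,R:13/2):10/3,((Q:1/2,S:1/2):6,Y:13/2):10/3):11/30)
total length: 791/15

QS,Y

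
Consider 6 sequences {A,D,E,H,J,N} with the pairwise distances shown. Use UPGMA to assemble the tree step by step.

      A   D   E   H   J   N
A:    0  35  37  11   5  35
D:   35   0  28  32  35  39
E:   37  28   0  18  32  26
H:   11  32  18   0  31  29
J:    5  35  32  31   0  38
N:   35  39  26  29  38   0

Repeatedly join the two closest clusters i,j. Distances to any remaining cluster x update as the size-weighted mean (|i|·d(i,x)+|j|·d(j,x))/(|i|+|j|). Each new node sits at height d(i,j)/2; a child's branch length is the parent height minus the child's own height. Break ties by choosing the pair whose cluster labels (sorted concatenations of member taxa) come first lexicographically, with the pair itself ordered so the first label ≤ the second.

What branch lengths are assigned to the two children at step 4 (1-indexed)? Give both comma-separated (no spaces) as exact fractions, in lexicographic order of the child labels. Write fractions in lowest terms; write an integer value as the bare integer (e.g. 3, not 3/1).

step 1: merge (A,J) at d=5; branch lengths A→5/2, J→5/2; new cluster AJ
  updated: d(AJ,D)=35, d(AJ,E)=69/2, d(AJ,H)=21, d(AJ,N)=73/2
step 2: merge (E,H) at d=18; branch lengths E→9, H→9; new cluster EH
  updated: d(AJ,EH)=111/4, d(D,EH)=30, d(EH,N)=55/2
step 3: merge (EH,N) at d=55/2; branch lengths EH→19/4, N→55/4; new cluster EHN
  updated: d(AJ,EHN)=92/3, d(D,EHN)=33
step 4: merge (AJ,EHN) at d=92/3; branch lengths AJ→77/6, EHN→19/12; new cluster AEHJN
  updated: d(AEHJN,D)=169/5
step 5: merge (AEHJN,D) at d=169/5; branch lengths AEHJN→47/30, D→169/10; new cluster ADEHJN
final tree: (((A:5/2,J:5/2):77/6,((E:9,H:9):19/4,N:55/4):19/12):47/30,D:169/10)
total length: 4463/60

77/6,19/12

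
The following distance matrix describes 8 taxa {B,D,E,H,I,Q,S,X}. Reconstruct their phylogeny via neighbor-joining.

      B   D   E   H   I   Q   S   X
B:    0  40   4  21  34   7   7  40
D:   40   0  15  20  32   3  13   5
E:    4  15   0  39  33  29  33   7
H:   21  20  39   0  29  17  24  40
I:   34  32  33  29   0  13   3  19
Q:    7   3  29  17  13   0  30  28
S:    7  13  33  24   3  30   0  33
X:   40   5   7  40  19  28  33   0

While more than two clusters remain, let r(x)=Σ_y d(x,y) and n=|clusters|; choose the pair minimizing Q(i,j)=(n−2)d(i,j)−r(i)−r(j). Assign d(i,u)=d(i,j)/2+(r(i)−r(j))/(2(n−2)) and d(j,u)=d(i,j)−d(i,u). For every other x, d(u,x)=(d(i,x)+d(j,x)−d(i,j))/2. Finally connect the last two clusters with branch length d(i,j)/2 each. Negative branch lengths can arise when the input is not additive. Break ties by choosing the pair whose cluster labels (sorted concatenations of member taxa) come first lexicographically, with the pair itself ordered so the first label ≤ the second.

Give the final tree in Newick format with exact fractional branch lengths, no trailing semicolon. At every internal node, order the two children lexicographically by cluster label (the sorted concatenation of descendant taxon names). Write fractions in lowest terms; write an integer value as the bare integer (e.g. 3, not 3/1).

((((B:157/24,Q:11/24):97/32,H:399/32):85/32,(D:3/4,(E:5/2,X:9/2):23/4):301/32):323/64,(I:21/5,S:-6/5):323/64)

1. join E+X (d=7, Q=-290) ⇒ EX; edges |E|=5/2, |X|=9/2
  updated: d(B,EX)=37/2, d(D,EX)=13/2, d(EX,H)=36, d(EX,I)=45/2, d(EX,Q)=25, d(EX,S)=59/2
2. join I+S (d=3, Q=-225) ⇒ IS; edges |I|=21/5, |S|=-6/5
  updated: d(B,IS)=19, d(D,IS)=21, d(EX,IS)=49/2, d(H,IS)=25, d(IS,Q)=20
3. join D+EX (d=13/2, Q=-175) ⇒ DEX; edges |D|=3/4, |EX|=23/4
  updated: d(B,DEX)=26, d(DEX,H)=99/4, d(DEX,IS)=39/2, d(DEX,Q)=43/4
4. join B+Q (d=7, Q=-427/4) ⇒ BQ; edges |B|=157/24, |Q|=11/24
  updated: d(BQ,DEX)=119/8, d(BQ,H)=31/2, d(BQ,IS)=16
5. join BQ+H (d=31/2, Q=-645/8) ⇒ BHQ; edges |BQ|=97/32, |H|=399/32
  updated: d(BHQ,DEX)=193/16, d(BHQ,IS)=51/4
6. join BHQ+DEX (d=193/16, Q=-709/16) ⇒ BDEHQX; edges |BHQ|=85/32, |DEX|=301/32
  updated: d(BDEHQX,IS)=323/32
7. join BDEHQX+IS (d=323/32) ⇒ BDEHIQSX; edges |BDEHQX|=323/64, |IS|=323/64
final tree: ((((B:157/24,Q:11/24):97/32,H:399/32):85/32,(D:3/4,(E:5/2,X:9/2):23/4):301/32):323/64,(I:21/5,S:-6/5):323/64)
total length: 1957/32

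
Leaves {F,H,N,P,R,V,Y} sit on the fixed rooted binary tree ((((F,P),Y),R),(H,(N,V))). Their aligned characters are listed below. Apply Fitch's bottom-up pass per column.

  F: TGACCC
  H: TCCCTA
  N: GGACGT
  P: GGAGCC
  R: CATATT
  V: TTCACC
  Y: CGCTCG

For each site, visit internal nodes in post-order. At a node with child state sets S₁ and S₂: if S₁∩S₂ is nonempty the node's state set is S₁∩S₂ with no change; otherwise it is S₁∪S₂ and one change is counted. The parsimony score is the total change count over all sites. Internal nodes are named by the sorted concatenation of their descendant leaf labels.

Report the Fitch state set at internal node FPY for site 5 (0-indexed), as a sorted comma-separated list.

C,G

FP@0: {T} ∪ {G} = {G,T} (union, +1)
FPY@0: {G,T} ∪ {C} = {C,G,T} (union, +1)
FPRY@0: {C,G,T} ∩ {C} = {C} (intersection, +0)
NV@0: {G} ∪ {T} = {G,T} (union, +1)
HNV@0: {T} ∩ {G,T} = {T} (intersection, +0)
FHNPRVY@0: {C} ∪ {T} = {C,T} (union, +1)
FP@1: {G} ∩ {G} = {G} (intersection, +0)
FPY@1: {G} ∩ {G} = {G} (intersection, +0)
FPRY@1: {G} ∪ {A} = {A,G} (union, +1)
NV@1: {G} ∪ {T} = {G,T} (union, +1)
HNV@1: {C} ∪ {G,T} = {C,G,T} (union, +1)
FHNPRVY@1: {A,G} ∩ {C,G,T} = {G} (intersection, +0)
FP@2: {A} ∩ {A} = {A} (intersection, +0)
FPY@2: {A} ∪ {C} = {A,C} (union, +1)
FPRY@2: {A,C} ∪ {T} = {A,C,T} (union, +1)
NV@2: {A} ∪ {C} = {A,C} (union, +1)
HNV@2: {C} ∩ {A,C} = {C} (intersection, +0)
FHNPRVY@2: {A,C,T} ∩ {C} = {C} (intersection, +0)
FP@3: {C} ∪ {G} = {C,G} (union, +1)
FPY@3: {C,G} ∪ {T} = {C,G,T} (union, +1)
FPRY@3: {C,G,T} ∪ {A} = {A,C,G,T} (union, +1)
NV@3: {C} ∪ {A} = {A,C} (union, +1)
HNV@3: {C} ∩ {A,C} = {C} (intersection, +0)
FHNPRVY@3: {A,C,G,T} ∩ {C} = {C} (intersection, +0)
FP@4: {C} ∩ {C} = {C} (intersection, +0)
FPY@4: {C} ∩ {C} = {C} (intersection, +0)
FPRY@4: {C} ∪ {T} = {C,T} (union, +1)
NV@4: {G} ∪ {C} = {C,G} (union, +1)
HNV@4: {T} ∪ {C,G} = {C,G,T} (union, +1)
FHNPRVY@4: {C,T} ∩ {C,G,T} = {C,T} (intersection, +0)
FP@5: {C} ∩ {C} = {C} (intersection, +0)
FPY@5: {C} ∪ {G} = {C,G} (union, +1)
FPRY@5: {C,G} ∪ {T} = {C,G,T} (union, +1)
NV@5: {T} ∪ {C} = {C,T} (union, +1)
HNV@5: {A} ∪ {C,T} = {A,C,T} (union, +1)
FHNPRVY@5: {C,G,T} ∩ {A,C,T} = {C,T} (intersection, +0)
per-site changes: [4, 3, 3, 4, 3, 4]; total = 21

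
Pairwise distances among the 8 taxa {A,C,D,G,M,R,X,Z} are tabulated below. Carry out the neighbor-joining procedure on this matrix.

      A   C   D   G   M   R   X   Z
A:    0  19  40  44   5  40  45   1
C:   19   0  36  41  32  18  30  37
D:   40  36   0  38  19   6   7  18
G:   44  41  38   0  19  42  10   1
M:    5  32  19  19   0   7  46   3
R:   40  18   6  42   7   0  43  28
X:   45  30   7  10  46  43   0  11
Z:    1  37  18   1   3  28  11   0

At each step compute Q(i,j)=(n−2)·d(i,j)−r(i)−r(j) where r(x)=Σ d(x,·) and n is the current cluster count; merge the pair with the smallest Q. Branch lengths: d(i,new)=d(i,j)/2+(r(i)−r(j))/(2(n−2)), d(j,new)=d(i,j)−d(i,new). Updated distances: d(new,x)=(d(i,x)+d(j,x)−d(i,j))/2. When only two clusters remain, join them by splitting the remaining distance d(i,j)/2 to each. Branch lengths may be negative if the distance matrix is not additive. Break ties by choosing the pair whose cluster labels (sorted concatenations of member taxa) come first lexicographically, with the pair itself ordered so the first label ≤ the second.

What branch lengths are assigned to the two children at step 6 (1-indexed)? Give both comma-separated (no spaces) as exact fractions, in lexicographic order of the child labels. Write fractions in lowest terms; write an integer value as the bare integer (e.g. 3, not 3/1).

1. join G+X (d=10, Q=-327) ⇒ GX; edges |G|=21/4, |X|=19/4
  updated: d(A,GX)=79/2, d(C,GX)=61/2, d(D,GX)=35/2, d(GX,M)=55/2, d(GX,R)=75/2, d(GX,Z)=1
2. join D+R (d=6, Q=-243) ⇒ DR; edges |D|=3, |R|=3
  updated: d(A,DR)=37, d(C,DR)=24, d(DR,GX)=49/2, d(DR,M)=10, d(DR,Z)=20
3. join GX+Z (d=1, Q=-181) ⇒ GXZ; edges |GX|=65/8, |Z|=-57/8
  updated: d(A,GXZ)=79/4, d(C,GXZ)=133/4, d(DR,GXZ)=87/4, d(GXZ,M)=59/4
4. join A+C (d=19, Q=-132) ⇒ AC; edges |A|=59/12, |C|=169/12
  updated: d(AC,DR)=21, d(AC,GXZ)=17, d(AC,M)=9
5. join AC+GXZ (d=17, Q=-133/2) ⇒ ACGXZ; edges |AC|=55/8, |GXZ|=81/8
  updated: d(ACGXZ,DR)=103/8, d(ACGXZ,M)=27/8
6. join ACGXZ+DR (d=103/8, Q=-105/4) ⇒ ACDGRXZ; edges |ACGXZ|=25/8, |DR|=39/4
  updated: d(ACDGRXZ,M)=1/4
7. join ACDGRXZ+M (d=1/4) ⇒ ACDGMRXZ; edges |ACDGRXZ|=1/8, |M|=1/8
final tree: ((((A:59/12,C:169/12):55/8,((G:21/4,X:19/4):65/8,Z:-57/8):81/8):25/8,(D:3,R:3):39/4):1/8,M:1/8)
total length: 529/8

25/8,39/4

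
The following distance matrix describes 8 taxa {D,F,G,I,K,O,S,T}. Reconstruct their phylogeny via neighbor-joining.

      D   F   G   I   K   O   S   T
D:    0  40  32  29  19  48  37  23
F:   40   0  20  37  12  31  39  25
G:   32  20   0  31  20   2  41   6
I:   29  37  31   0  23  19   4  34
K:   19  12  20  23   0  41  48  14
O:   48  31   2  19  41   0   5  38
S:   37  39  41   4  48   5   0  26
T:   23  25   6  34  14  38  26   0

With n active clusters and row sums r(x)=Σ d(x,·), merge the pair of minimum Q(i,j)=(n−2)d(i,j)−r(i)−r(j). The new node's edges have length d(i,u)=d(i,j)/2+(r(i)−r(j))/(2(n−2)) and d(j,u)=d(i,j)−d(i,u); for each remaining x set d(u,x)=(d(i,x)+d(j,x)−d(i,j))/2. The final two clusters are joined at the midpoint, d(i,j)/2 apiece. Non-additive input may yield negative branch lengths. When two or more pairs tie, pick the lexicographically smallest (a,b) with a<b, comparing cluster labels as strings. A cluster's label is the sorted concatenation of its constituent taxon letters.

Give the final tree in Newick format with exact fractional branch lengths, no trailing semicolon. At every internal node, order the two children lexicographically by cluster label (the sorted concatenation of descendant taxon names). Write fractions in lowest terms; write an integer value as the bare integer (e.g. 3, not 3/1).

iteration 1: select O,S (d=5, Q=-354); attach at lengths (7/6, 23/6); label the merged cluster OS
  updated: d(D,OS)=40, d(F,OS)=65/2, d(G,OS)=19, d(I,OS)=9, d(K,OS)=42, d(OS,T)=59/2
iteration 2: select I,OS (d=9, Q=-290); attach at lengths (18/5, 27/5); label the merged cluster IOS
  updated: d(D,IOS)=30, d(F,IOS)=121/4, d(G,IOS)=41/2, d(IOS,K)=28, d(IOS,T)=109/4
iteration 3: select F,K (d=12, Q=-689/4); attach at lengths (329/32, 55/32); label the merged cluster FK
  updated: d(D,FK)=47/2, d(FK,G)=14, d(FK,IOS)=185/8, d(FK,T)=27/2
iteration 4: select G,T (d=6, Q=-497/4); attach at lengths (83/24, 61/24); label the merged cluster GT
  updated: d(D,GT)=49/2, d(FK,GT)=43/4, d(GT,IOS)=167/8
iteration 5: select D,IOS (d=30, Q=-92); attach at lengths (16, 14); label the merged cluster DIOS
  updated: d(DIOS,FK)=133/16, d(DIOS,GT)=123/16
iteration 6: select DIOS,FK (d=133/16, Q=-107/4); attach at lengths (21/8, 91/16); label the merged cluster DFIKOS
  updated: d(DFIKOS,GT)=81/16
iteration 7: select DFIKOS,GT (d=81/16); attach at lengths (81/32, 81/32); label the merged cluster DFGIKOST
final tree: (((D:16,(I:18/5,(O:7/6,S:23/6):27/5):14):21/8,(F:329/32,K:55/32):91/16):81/32,(G:83/24,T:61/24):81/32)
total length: 603/8

(((D:16,(I:18/5,(O:7/6,S:23/6):27/5):14):21/8,(F:329/32,K:55/32):91/16):81/32,(G:83/24,T:61/24):81/32)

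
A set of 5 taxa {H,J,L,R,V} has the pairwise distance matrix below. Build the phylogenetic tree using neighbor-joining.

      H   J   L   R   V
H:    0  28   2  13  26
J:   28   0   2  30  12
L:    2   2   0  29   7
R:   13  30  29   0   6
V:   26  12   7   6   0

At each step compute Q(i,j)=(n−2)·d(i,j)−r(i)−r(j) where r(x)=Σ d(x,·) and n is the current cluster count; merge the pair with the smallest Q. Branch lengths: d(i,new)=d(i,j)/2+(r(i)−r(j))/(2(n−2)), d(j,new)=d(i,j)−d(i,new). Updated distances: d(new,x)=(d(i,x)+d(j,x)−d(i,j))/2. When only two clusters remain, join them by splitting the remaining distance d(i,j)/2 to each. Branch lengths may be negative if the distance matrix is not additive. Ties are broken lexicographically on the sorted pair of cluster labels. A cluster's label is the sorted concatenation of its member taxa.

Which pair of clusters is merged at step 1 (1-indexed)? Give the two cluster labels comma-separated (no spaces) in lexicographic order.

R,V

step 1: merge (R,V) at d=6, Q=-111; branch lengths R→15/2, V→-3/2; new cluster RV
  updated: d(H,RV)=33/2, d(J,RV)=18, d(L,RV)=15
step 2: merge (H,RV) at d=33/2, Q=-63; branch lengths H→15/2, RV→9; new cluster HRV
  updated: d(HRV,J)=59/4, d(HRV,L)=1/4
step 3: merge (HRV,J) at d=59/4, Q=-17; branch lengths HRV→13/2, J→33/4; new cluster HJRV
  updated: d(HJRV,L)=-25/4
step 4: merge (HJRV,L) at d=-25/4; branch lengths HJRV→-25/8, L→-25/8; new cluster HJLRV
final tree: (((H:15/2,(R:15/2,V:-3/2):9):13/2,J:33/4):-25/8,L:-25/8)
total length: 31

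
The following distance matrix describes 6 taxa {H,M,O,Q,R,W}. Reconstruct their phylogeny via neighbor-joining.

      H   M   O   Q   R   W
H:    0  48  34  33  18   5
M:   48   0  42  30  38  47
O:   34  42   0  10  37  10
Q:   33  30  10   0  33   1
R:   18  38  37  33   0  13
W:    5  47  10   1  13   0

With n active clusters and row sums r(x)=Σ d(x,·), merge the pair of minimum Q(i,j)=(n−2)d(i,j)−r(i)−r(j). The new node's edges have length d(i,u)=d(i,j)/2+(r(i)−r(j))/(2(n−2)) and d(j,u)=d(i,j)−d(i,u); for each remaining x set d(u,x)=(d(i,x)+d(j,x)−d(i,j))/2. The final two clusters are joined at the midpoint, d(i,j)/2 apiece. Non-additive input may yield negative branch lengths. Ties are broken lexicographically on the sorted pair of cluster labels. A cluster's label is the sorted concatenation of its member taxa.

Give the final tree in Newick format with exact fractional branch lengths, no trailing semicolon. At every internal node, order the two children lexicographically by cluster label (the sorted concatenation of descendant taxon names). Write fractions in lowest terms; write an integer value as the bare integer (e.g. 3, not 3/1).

(((((H:71/8,R:73/8):53/12,W:-53/12):75/8,O:71/8):17/8,M:30):0,Q:0)

step 1: merge (H,R) at d=18, Q=-205; branch lengths H→71/8, R→73/8; new cluster HR
  updated: d(HR,M)=34, d(HR,O)=53/2, d(HR,Q)=24, d(HR,W)=0
step 2: merge (HR,W) at d=0, Q=-285/2; branch lengths HR→53/12, W→-53/12; new cluster HRW
  updated: d(HRW,M)=81/2, d(HRW,O)=73/4, d(HRW,Q)=25/2
step 3: merge (HRW,O) at d=73/4, Q=-105; branch lengths HRW→75/8, O→71/8; new cluster HORW
  updated: d(HORW,M)=257/8, d(HORW,Q)=17/8
step 4: merge (HORW,M) at d=257/8, Q=-257/4; branch lengths HORW→17/8, M→30; new cluster HMORW
  updated: d(HMORW,Q)=0
step 5: merge (HMORW,Q) at d=0; branch lengths HMORW→0, Q→0; new cluster HMOQRW
final tree: (((((H:71/8,R:73/8):53/12,W:-53/12):75/8,O:71/8):17/8,M:30):0,Q:0)
total length: 547/8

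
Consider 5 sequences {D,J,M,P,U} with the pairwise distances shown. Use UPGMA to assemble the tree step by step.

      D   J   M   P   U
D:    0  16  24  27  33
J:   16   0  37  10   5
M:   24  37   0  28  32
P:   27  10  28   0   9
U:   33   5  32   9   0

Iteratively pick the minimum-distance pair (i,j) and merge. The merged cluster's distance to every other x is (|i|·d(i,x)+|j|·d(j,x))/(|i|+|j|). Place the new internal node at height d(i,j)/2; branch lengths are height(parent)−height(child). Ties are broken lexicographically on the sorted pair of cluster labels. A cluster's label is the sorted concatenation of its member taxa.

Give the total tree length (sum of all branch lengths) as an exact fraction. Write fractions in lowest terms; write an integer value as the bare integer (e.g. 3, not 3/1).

iteration 1: select J,U (d=5); attach at lengths (5/2, 5/2); label the merged cluster JU
  updated: d(D,JU)=49/2, d(JU,M)=69/2, d(JU,P)=19/2
iteration 2: select JU,P (d=19/2); attach at lengths (9/4, 19/4); label the merged cluster JPU
  updated: d(D,JPU)=76/3, d(JPU,M)=97/3
iteration 3: select D,M (d=24); attach at lengths (12, 12); label the merged cluster DM
  updated: d(DM,JPU)=173/6
iteration 4: select DM,JPU (d=173/6); attach at lengths (29/12, 29/3); label the merged cluster DJMPU
final tree: ((D:12,M:12):29/12,((J:5/2,U:5/2):9/4,P:19/4):29/3)
total length: 577/12

577/12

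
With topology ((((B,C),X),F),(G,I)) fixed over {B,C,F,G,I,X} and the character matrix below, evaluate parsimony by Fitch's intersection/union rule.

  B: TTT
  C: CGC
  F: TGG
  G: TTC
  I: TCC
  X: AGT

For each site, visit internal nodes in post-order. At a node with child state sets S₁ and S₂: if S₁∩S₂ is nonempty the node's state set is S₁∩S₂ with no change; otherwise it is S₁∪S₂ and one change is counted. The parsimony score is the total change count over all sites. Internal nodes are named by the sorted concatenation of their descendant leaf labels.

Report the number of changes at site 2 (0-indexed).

3

[col 0] BC: children B:{T}, C:{C} ∪→ {C,T}; cost 1
[col 0] BCX: children BC:{C,T}, X:{A} ∪→ {A,C,T}; cost 1
[col 0] BCFX: children BCX:{A,C,T}, F:{T} ∩→ {T}; cost 0
[col 0] GI: children G:{T}, I:{T} ∩→ {T}; cost 0
[col 0] BCFGIX: children BCFX:{T}, GI:{T} ∩→ {T}; cost 0
[col 1] BC: children B:{T}, C:{G} ∪→ {G,T}; cost 1
[col 1] BCX: children BC:{G,T}, X:{G} ∩→ {G}; cost 0
[col 1] BCFX: children BCX:{G}, F:{G} ∩→ {G}; cost 0
[col 1] GI: children G:{T}, I:{C} ∪→ {C,T}; cost 1
[col 1] BCFGIX: children BCFX:{G}, GI:{C,T} ∪→ {C,G,T}; cost 1
[col 2] BC: children B:{T}, C:{C} ∪→ {C,T}; cost 1
[col 2] BCX: children BC:{C,T}, X:{T} ∩→ {T}; cost 0
[col 2] BCFX: children BCX:{T}, F:{G} ∪→ {G,T}; cost 1
[col 2] GI: children G:{C}, I:{C} ∩→ {C}; cost 0
[col 2] BCFGIX: children BCFX:{G,T}, GI:{C} ∪→ {C,G,T}; cost 1
per-site changes: [2, 3, 3]; total = 8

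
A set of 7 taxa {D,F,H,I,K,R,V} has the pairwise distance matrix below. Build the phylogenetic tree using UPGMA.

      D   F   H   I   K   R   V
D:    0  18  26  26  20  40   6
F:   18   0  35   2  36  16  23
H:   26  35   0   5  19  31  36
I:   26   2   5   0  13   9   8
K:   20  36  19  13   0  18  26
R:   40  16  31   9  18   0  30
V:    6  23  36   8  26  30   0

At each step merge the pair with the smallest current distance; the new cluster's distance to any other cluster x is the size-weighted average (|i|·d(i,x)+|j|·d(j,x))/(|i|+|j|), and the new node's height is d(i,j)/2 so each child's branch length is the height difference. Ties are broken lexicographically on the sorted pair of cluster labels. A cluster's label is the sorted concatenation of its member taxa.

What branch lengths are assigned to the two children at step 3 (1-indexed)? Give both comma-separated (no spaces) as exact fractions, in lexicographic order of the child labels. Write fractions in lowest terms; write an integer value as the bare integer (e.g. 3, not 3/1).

iteration 1: select F,I (d=2); attach at lengths (1, 1); label the merged cluster FI
  updated: d(D,FI)=22, d(FI,H)=20, d(FI,K)=49/2, d(FI,R)=25/2, d(FI,V)=31/2
iteration 2: select D,V (d=6); attach at lengths (3, 3); label the merged cluster DV
  updated: d(DV,FI)=75/4, d(DV,H)=31, d(DV,K)=23, d(DV,R)=35
iteration 3: select FI,R (d=25/2); attach at lengths (21/4, 25/4); label the merged cluster FIR
  updated: d(DV,FIR)=145/6, d(FIR,H)=71/3, d(FIR,K)=67/3
iteration 4: select H,K (d=19); attach at lengths (19/2, 19/2); label the merged cluster HK
  updated: d(DV,HK)=27, d(FIR,HK)=23
iteration 5: select FIR,HK (d=23); attach at lengths (21/4, 2); label the merged cluster FHIKR
  updated: d(DV,FHIKR)=253/10
iteration 6: select DV,FHIKR (d=253/10); attach at lengths (193/20, 23/20); label the merged cluster DFHIKRV
final tree: ((D:3,V:3):193/20,(((F:1,I:1):21/4,R:25/4):21/4,(H:19/2,K:19/2):2):23/20)
total length: 1131/20

21/4,25/4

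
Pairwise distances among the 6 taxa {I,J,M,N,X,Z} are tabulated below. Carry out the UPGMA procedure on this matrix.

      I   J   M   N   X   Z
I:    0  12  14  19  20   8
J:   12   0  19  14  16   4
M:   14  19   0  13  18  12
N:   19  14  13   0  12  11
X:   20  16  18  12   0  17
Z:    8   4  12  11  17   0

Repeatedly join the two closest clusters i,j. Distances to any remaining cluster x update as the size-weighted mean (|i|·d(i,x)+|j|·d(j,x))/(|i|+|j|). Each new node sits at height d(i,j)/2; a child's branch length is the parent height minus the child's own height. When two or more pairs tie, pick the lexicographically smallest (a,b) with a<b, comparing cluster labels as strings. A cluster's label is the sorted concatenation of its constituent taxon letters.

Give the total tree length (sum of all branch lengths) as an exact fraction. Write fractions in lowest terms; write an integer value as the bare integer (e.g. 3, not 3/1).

iteration 1: select J,Z (d=4); attach at lengths (2, 2); label the merged cluster JZ
  updated: d(I,JZ)=10, d(JZ,M)=31/2, d(JZ,N)=25/2, d(JZ,X)=33/2
iteration 2: select I,JZ (d=10); attach at lengths (5, 3); label the merged cluster IJZ
  updated: d(IJZ,M)=15, d(IJZ,N)=44/3, d(IJZ,X)=53/3
iteration 3: select N,X (d=12); attach at lengths (6, 6); label the merged cluster NX
  updated: d(IJZ,NX)=97/6, d(M,NX)=31/2
iteration 4: select IJZ,M (d=15); attach at lengths (5/2, 15/2); label the merged cluster IJMZ
  updated: d(IJMZ,NX)=16
iteration 5: select IJMZ,NX (d=16); attach at lengths (1/2, 2); label the merged cluster IJMNXZ
final tree: (((I:5,(J:2,Z:2):3):5/2,M:15/2):1/2,(N:6,X:6):2)
total length: 73/2

73/2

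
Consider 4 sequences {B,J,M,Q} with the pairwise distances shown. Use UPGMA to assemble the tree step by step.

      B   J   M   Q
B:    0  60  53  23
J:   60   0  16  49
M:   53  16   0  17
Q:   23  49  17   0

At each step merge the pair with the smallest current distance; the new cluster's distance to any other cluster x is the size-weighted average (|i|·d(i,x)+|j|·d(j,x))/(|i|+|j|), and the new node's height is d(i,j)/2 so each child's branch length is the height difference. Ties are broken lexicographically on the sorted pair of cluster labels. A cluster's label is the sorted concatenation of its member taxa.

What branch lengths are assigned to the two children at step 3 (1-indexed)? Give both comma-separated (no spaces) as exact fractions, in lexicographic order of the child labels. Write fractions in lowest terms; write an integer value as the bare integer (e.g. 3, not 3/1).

87/8,115/8

1. join J+M (d=16) ⇒ JM; edges |J|=8, |M|=8
  updated: d(B,JM)=113/2, d(JM,Q)=33
2. join B+Q (d=23) ⇒ BQ; edges |B|=23/2, |Q|=23/2
  updated: d(BQ,JM)=179/4
3. join BQ+JM (d=179/4) ⇒ BJMQ; edges |BQ|=87/8, |JM|=115/8
final tree: ((B:23/2,Q:23/2):87/8,(J:8,M:8):115/8)
total length: 257/4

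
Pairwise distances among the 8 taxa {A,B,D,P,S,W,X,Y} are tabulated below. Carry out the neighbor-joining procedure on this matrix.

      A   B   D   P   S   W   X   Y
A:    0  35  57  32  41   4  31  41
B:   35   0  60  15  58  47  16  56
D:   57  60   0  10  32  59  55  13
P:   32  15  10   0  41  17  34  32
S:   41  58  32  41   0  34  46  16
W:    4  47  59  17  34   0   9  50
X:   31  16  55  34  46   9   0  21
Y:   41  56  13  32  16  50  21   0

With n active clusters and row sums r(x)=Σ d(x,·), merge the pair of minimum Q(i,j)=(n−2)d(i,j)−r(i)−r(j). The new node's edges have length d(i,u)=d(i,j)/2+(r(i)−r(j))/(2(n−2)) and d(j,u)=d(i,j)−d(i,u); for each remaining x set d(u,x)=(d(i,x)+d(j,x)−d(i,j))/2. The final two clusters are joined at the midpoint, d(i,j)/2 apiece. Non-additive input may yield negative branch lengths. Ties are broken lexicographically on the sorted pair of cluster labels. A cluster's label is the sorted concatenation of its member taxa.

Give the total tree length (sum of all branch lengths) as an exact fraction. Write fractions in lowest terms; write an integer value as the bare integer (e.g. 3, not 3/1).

2997/32

iteration 1: select A,W (d=4, Q=-437); attach at lengths (15/4, 1/4); label the merged cluster AW
  updated: d(AW,B)=39, d(AW,D)=56, d(AW,P)=45/2, d(AW,S)=71/2, d(AW,X)=18, d(AW,Y)=87/2
iteration 2: select B,X (d=16, Q=-354); attach at lengths (67/5, 13/5); label the merged cluster BX
  updated: d(AW,BX)=41/2, d(BX,D)=99/2, d(BX,P)=33/2, d(BX,S)=44, d(BX,Y)=61/2
iteration 3: select AW,BX (d=41/2, Q=-257); attach at lengths (99/8, 65/8); label the merged cluster ABWX
  updated: d(ABWX,D)=85/2, d(ABWX,P)=37/4, d(ABWX,S)=59/2, d(ABWX,Y)=107/4
iteration 4: select ABWX,P (d=37/4, Q=-345/2); attach at lengths (29/4, 2); label the merged cluster ABPWX
  updated: d(ABPWX,D)=173/8, d(ABPWX,S)=245/8, d(ABPWX,Y)=99/4
iteration 5: select ABPWX,D (d=173/8, Q=-803/8); attach at lengths (429/32, 263/32); label the merged cluster ABDPWX
  updated: d(ABDPWX,S)=41/2, d(ABDPWX,Y)=129/16
iteration 6: select ABDPWX,S (d=41/2, Q=-713/16); attach at lengths (201/32, 455/32); label the merged cluster ABDPSWX
  updated: d(ABDPSWX,Y)=57/32
iteration 7: select ABDPSWX,Y (d=57/32); attach at lengths (57/64, 57/64); label the merged cluster ABDPSWXY
final tree: ((((((A:15/4,W:1/4):99/8,(B:67/5,X:13/5):65/8):29/4,P:2):429/32,D:263/32):201/32,S:455/32):57/64,Y:57/64)
total length: 2997/32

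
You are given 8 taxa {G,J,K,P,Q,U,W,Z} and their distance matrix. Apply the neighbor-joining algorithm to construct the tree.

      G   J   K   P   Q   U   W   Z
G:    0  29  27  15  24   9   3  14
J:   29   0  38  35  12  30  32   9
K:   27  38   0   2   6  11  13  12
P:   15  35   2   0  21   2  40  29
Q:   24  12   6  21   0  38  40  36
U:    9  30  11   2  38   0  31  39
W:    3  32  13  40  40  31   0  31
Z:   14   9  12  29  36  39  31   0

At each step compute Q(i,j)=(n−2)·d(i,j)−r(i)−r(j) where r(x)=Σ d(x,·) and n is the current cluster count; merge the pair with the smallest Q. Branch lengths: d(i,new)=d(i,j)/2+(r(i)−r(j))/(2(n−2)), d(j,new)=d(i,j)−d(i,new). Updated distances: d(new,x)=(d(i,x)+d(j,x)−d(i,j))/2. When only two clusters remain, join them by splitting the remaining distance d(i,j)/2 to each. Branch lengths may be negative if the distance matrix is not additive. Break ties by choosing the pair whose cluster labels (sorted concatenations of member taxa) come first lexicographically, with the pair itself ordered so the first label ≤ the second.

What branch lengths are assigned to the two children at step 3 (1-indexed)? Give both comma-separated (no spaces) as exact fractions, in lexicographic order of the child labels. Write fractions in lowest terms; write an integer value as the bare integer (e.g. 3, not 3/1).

iteration 1: select J,Z (d=9, Q=-301); attach at lengths (23/4, 13/4); label the merged cluster JZ
  updated: d(G,JZ)=17, d(JZ,K)=41/2, d(JZ,P)=55/2, d(JZ,Q)=39/2, d(JZ,U)=30, d(JZ,W)=27
iteration 2: select G,W (d=3, Q=-234); attach at lengths (-22/5, 37/5); label the merged cluster GW
  updated: d(GW,JZ)=41/2, d(GW,K)=37/2, d(GW,P)=26, d(GW,Q)=61/2, d(GW,U)=37/2
iteration 3: select P,U (d=2, Q=-170); attach at lengths (-13/8, 29/8); label the merged cluster PU
  updated: d(GW,PU)=85/4, d(JZ,PU)=111/4, d(K,PU)=11/2, d(PU,Q)=57/2
iteration 4: select GW,JZ (d=41/2, Q=-235/2); attach at lengths (32/3, 59/6); label the merged cluster GJWZ
  updated: d(GJWZ,K)=37/4, d(GJWZ,PU)=57/4, d(GJWZ,Q)=59/4
iteration 5: select GJWZ,PU (d=57/4, Q=-58); attach at lengths (37/8, 77/8); label the merged cluster GJPUWZ
  updated: d(GJPUWZ,K)=1/4, d(GJPUWZ,Q)=29/2
iteration 6: select GJPUWZ,K (d=1/4, Q=-83/4); attach at lengths (35/8, -33/8); label the merged cluster GJKPUWZ
  updated: d(GJKPUWZ,Q)=81/8
iteration 7: select GJKPUWZ,Q (d=81/8); attach at lengths (81/16, 81/16); label the merged cluster GJKPQUWZ
final tree: (((((G:-22/5,W:37/5):32/3,(J:23/4,Z:13/4):59/6):37/8,(P:-13/8,U:29/8):77/8):35/8,K:-33/8):81/16,Q:81/16)
total length: 473/8

-13/8,29/8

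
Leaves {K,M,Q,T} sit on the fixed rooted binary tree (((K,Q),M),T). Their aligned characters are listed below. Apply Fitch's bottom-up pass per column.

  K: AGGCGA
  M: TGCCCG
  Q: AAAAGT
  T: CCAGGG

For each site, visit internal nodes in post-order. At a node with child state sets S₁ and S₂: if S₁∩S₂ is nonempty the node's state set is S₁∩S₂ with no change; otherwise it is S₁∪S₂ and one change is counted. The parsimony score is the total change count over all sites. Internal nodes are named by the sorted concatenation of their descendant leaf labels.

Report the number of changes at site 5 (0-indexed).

2

KQ@0: {A} ∩ {A} = {A} (intersection, +0)
KMQ@0: {A} ∪ {T} = {A,T} (union, +1)
KMQT@0: {A,T} ∪ {C} = {A,C,T} (union, +1)
KQ@1: {G} ∪ {A} = {A,G} (union, +1)
KMQ@1: {A,G} ∩ {G} = {G} (intersection, +0)
KMQT@1: {G} ∪ {C} = {C,G} (union, +1)
KQ@2: {G} ∪ {A} = {A,G} (union, +1)
KMQ@2: {A,G} ∪ {C} = {A,C,G} (union, +1)
KMQT@2: {A,C,G} ∩ {A} = {A} (intersection, +0)
KQ@3: {C} ∪ {A} = {A,C} (union, +1)
KMQ@3: {A,C} ∩ {C} = {C} (intersection, +0)
KMQT@3: {C} ∪ {G} = {C,G} (union, +1)
KQ@4: {G} ∩ {G} = {G} (intersection, +0)
KMQ@4: {G} ∪ {C} = {C,G} (union, +1)
KMQT@4: {C,G} ∩ {G} = {G} (intersection, +0)
KQ@5: {A} ∪ {T} = {A,T} (union, +1)
KMQ@5: {A,T} ∪ {G} = {A,G,T} (union, +1)
KMQT@5: {A,G,T} ∩ {G} = {G} (intersection, +0)
per-site changes: [2, 2, 2, 2, 1, 2]; total = 11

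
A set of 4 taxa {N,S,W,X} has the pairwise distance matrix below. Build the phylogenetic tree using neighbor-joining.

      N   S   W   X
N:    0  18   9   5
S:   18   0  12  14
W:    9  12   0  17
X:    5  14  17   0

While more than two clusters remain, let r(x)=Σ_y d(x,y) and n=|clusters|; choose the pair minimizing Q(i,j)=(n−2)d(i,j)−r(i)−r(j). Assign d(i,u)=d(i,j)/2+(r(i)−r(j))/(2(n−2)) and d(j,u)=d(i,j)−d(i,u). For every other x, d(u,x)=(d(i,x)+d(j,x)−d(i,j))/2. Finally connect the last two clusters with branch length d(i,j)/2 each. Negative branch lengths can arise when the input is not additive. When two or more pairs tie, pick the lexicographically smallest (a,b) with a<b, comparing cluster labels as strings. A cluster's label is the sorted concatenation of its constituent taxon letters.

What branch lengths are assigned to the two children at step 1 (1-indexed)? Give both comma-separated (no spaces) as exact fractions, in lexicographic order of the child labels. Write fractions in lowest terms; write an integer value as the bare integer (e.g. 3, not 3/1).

iteration 1: select N,X (d=5, Q=-58); attach at lengths (3/2, 7/2); label the merged cluster NX
  updated: d(NX,S)=27/2, d(NX,W)=21/2
iteration 2: select NX,S (d=27/2, Q=-36); attach at lengths (6, 15/2); label the merged cluster NSX
  updated: d(NSX,W)=9/2
iteration 3: select NSX,W (d=9/2); attach at lengths (9/4, 9/4); label the merged cluster NSWX
final tree: (((N:3/2,X:7/2):6,S:15/2):9/4,W:9/4)
total length: 23

3/2,7/2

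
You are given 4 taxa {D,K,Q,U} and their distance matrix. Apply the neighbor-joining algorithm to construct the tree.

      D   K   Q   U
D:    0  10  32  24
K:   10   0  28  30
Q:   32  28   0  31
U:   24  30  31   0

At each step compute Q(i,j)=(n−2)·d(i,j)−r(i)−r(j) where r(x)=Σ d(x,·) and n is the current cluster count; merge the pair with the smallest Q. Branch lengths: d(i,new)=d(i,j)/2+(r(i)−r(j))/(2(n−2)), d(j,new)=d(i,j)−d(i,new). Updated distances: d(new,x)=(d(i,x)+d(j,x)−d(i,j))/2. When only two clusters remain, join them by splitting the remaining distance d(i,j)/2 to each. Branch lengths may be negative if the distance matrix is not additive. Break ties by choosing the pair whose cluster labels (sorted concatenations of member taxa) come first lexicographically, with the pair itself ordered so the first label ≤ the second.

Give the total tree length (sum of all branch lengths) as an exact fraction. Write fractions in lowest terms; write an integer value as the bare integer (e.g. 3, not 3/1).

49

iteration 1: select D,K (d=10, Q=-114); attach at lengths (9/2, 11/2); label the merged cluster DK
  updated: d(DK,Q)=25, d(DK,U)=22
iteration 2: select DK,Q (d=25, Q=-78); attach at lengths (8, 17); label the merged cluster DKQ
  updated: d(DKQ,U)=14
iteration 3: select DKQ,U (d=14); attach at lengths (7, 7); label the merged cluster DKQU
final tree: (((D:9/2,K:11/2):8,Q:17):7,U:7)
total length: 49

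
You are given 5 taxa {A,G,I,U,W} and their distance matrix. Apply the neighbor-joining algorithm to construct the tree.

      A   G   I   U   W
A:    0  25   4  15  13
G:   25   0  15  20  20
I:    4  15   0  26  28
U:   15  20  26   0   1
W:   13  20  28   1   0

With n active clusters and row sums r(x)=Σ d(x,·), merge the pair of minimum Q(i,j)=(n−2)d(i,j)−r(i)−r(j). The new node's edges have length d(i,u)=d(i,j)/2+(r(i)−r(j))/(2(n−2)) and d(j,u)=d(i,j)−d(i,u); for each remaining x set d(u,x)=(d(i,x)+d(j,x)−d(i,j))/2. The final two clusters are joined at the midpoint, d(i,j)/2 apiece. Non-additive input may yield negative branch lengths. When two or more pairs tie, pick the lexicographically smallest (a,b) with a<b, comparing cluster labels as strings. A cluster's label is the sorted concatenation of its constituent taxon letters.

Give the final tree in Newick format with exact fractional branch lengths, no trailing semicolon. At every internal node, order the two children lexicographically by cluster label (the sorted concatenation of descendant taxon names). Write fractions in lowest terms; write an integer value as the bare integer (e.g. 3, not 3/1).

(((A:5/4,I:11/4):33/4,G:39/4):39/8,(U:1/2,W:1/2):39/8)

iteration 1: select U,W (d=1, Q=-121); attach at lengths (1/2, 1/2); label the merged cluster UW
  updated: d(A,UW)=27/2, d(G,UW)=39/2, d(I,UW)=53/2
iteration 2: select A,I (d=4, Q=-80); attach at lengths (5/4, 11/4); label the merged cluster AI
  updated: d(AI,G)=18, d(AI,UW)=18
iteration 3: select AI,G (d=18, Q=-111/2); attach at lengths (33/4, 39/4); label the merged cluster AGI
  updated: d(AGI,UW)=39/4
iteration 4: select AGI,UW (d=39/4); attach at lengths (39/8, 39/8); label the merged cluster AGIUW
final tree: (((A:5/4,I:11/4):33/4,G:39/4):39/8,(U:1/2,W:1/2):39/8)
total length: 131/4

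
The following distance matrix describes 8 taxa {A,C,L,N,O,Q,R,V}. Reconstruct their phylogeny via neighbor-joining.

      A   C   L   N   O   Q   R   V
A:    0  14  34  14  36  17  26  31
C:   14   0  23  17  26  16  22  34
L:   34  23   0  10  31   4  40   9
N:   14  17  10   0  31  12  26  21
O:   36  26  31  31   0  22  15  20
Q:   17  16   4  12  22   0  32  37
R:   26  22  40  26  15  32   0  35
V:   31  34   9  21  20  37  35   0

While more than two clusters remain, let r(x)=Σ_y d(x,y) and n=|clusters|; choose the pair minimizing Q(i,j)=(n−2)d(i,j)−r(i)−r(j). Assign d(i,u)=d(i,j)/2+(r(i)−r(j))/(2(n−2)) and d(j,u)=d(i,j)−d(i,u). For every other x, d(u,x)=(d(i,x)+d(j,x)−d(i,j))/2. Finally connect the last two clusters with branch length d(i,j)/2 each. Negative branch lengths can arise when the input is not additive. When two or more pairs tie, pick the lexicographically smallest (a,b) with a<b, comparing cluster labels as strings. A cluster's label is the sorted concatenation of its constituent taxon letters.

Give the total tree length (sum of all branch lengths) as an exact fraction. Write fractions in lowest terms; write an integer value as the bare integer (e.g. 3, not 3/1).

iteration 1: select O,R (d=15, Q=-287); attach at lengths (25/4, 35/4); label the merged cluster OR
  updated: d(A,OR)=47/2, d(C,OR)=33/2, d(L,OR)=28, d(N,OR)=21, d(OR,Q)=39/2, d(OR,V)=20
iteration 2: select L,V (d=9, Q=-215); attach at lengths (1/10, 89/10); label the merged cluster LV
  updated: d(A,LV)=28, d(C,LV)=24, d(LV,N)=11, d(LV,OR)=39/2, d(LV,Q)=16
iteration 3: select LV,N (d=11, Q=-259/2); attach at lengths (135/16, 41/16); label the merged cluster LNV
  updated: d(A,LNV)=31/2, d(C,LNV)=15, d(LNV,OR)=59/4, d(LNV,Q)=17/2
iteration 4: select A,C (d=14, Q=-179/2); attach at lengths (101/12, 67/12); label the merged cluster AC
  updated: d(AC,LNV)=33/4, d(AC,OR)=13, d(AC,Q)=19/2
iteration 5: select AC,OR (d=13, Q=-52); attach at lengths (19/8, 85/8); label the merged cluster ACOR
  updated: d(ACOR,LNV)=5, d(ACOR,Q)=8
iteration 6: select ACOR,LNV (d=5, Q=-43/2); attach at lengths (9/4, 11/4); label the merged cluster ACLNORV
  updated: d(ACLNORV,Q)=23/4
iteration 7: select ACLNORV,Q (d=23/4); attach at lengths (23/8, 23/8); label the merged cluster ACLNOQRV
final tree: ((((A:101/12,C:67/12):19/8,(O:25/4,R:35/4):85/8):9/4,((L:1/10,V:89/10):135/16,N:41/16):11/4):23/8,Q:23/8)
total length: 291/4

291/4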